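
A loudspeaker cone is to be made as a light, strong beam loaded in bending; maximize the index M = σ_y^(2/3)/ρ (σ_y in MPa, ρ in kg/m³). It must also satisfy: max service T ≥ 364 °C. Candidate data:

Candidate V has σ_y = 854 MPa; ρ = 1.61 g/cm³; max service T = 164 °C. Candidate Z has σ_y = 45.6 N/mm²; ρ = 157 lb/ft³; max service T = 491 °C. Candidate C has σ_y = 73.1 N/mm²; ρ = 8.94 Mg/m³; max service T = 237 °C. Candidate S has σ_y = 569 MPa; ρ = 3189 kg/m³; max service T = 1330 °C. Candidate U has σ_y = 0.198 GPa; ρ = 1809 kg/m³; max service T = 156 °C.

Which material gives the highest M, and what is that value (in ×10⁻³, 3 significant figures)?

Screen on constraints: max service T ≥ 364 °C. Survivors: candidate Z, candidate S.
In SI units:
  candidate Z: σ_y = 45.60 MPa, ρ = 2515 kg/m³
  candidate S: σ_y = 569.0 MPa, ρ = 3189 kg/m³
  candidate S: M = 21.5×10⁻³
  candidate Z: M = 5.08×10⁻³
Candidate S ranks first.

candidate S, M = 21.5×10⁻³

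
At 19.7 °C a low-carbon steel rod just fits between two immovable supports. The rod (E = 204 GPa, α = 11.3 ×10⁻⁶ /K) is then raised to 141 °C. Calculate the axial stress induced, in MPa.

280 MPa

ΔT = 121.3 K. Constrained thermal stress σ = E·α·ΔT = 204.0×10³ MPa × 11.3×10⁻⁶ × 121.3 = 280 MPa (compressive).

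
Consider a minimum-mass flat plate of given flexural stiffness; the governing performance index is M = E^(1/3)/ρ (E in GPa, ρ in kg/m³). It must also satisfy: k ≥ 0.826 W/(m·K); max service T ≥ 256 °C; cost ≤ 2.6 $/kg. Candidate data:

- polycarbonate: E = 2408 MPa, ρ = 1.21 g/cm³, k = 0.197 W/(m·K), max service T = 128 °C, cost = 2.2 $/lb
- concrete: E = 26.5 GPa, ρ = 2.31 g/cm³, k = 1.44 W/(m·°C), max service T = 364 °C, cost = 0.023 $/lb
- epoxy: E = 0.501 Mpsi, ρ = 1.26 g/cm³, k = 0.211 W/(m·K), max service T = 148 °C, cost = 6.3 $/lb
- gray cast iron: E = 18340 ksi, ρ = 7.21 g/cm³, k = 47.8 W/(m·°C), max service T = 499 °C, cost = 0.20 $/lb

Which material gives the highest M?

concrete

Screen on constraints: k ≥ 0.826 W/(m·K); max service T ≥ 256 °C; cost ≤ 2.6 $/kg. Survivors: concrete, gray cast iron.
After converting to SI:
  concrete: E = 26.50 GPa, ρ = 2310 kg/m³
  gray cast iron: E = 126.4 GPa, ρ = 7210 kg/m³
  concrete: M = 1.29×10⁻³
  gray cast iron: M = 0.696×10⁻³
Concrete has the largest M.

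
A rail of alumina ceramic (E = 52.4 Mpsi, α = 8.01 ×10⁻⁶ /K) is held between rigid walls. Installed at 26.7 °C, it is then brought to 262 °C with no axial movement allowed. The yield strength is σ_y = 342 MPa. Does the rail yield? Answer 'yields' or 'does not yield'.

E = 52.4 Mpsi = 361.3 GPa.
ΔT = 235.3 K. Constrained thermal stress σ = E·α·ΔT = 361.3×10³ MPa × 8.01×10⁻⁶ × 235.3 = 681 MPa (compressive).
Compare to σ_y = 342 MPa: σ ≥ σ_y, so it yields.

yields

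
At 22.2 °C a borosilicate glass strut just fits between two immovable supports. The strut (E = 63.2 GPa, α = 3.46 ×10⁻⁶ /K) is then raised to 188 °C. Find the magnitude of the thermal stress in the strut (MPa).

ΔT = 165.8 K. Constrained thermal stress σ = E·α·ΔT = 63.20×10³ MPa × 3.46×10⁻⁶ × 165.8 = 36.3 MPa (compressive).

36.3 MPa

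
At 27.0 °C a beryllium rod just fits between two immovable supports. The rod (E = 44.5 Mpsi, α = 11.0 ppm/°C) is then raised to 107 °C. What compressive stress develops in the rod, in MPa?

270 MPa

E = 44.5 Mpsi = 306.8 GPa.
ΔT = 80.00 K. Constrained thermal stress σ = E·α·ΔT = 306.8×10³ MPa × 11.0×10⁻⁶ × 80.00 = 270 MPa (compressive).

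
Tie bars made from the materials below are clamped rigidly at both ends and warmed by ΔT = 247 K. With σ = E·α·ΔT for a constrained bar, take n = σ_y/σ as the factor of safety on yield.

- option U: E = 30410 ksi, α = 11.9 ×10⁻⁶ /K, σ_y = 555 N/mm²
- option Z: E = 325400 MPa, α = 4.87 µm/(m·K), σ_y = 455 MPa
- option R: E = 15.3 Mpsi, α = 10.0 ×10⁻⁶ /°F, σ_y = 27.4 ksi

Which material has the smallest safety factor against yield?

option R

Per material, after unit conversion:
  option U: E = 209.7, α = 11.9, σ_y = 555.0 → σ = 616 MPa, n = 0.901
  option Z: E = 325.4, α = 4.87, σ_y = 455.0 → σ = 391 MPa, n = 1.16
  option R: E = 105.5, α = 18.0, σ_y = 188.9 → σ = 469 MPa, n = 0.403
The minimum is option R at n = 0.403.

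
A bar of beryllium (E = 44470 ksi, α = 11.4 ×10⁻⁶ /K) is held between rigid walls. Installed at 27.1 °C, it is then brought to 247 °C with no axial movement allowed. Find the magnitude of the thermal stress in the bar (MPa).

E = 44470 ksi = 306.6 GPa.
ΔT = 219.9 K. Constrained thermal stress σ = E·α·ΔT = 306.6×10³ MPa × 11.4×10⁻⁶ × 219.9 = 769 MPa (compressive).

769 MPa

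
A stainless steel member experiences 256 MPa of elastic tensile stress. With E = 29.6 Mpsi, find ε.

E = 29.6 Mpsi = 204.1 GPa = 204100 MPa.
ε = σ/E = 256 / 204100 = 1.25×10⁻³.

1.25×10⁻³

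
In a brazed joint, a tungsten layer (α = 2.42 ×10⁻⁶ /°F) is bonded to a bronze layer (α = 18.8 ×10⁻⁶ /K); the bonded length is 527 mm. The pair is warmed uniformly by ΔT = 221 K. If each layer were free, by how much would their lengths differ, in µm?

tungsten: α = 2.42×10⁻⁶/°F × 9/5 = 4.36×10⁻⁶/K.
Δα = |4.36 − 18.8|×10⁻⁶/K = 14.4×10⁻⁶/K.
ΔL_mismatch = Δα·L·ΔT = 14.4×10⁻⁶ × 527.0 mm × 221.0 K = 1680 µm.

1680 µm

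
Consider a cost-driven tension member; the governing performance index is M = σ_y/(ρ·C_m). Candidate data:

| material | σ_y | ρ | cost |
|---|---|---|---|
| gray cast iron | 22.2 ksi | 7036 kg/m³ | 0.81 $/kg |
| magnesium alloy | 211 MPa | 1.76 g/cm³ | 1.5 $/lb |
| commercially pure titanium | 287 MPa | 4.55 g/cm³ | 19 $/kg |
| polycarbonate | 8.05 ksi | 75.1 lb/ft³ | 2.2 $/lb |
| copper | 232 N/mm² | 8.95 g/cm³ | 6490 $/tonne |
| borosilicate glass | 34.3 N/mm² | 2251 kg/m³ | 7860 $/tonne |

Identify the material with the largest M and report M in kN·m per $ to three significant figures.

After converting to SI:
  gray cast iron: σ_y = 153.1 MPa, ρ = 7036 kg/m³, cost = 0.8100 $/kg
  magnesium alloy: σ_y = 211.0 MPa, ρ = 1760 kg/m³, cost = 3.307 $/kg
  commercially pure titanium: σ_y = 287.0 MPa, ρ = 4550 kg/m³, cost = 19.00 $/kg
  polycarbonate: σ_y = 55.50 MPa, ρ = 1203 kg/m³, cost = 4.850 $/kg
  copper: σ_y = 232.0 MPa, ρ = 8950 kg/m³, cost = 6.490 $/kg
  borosilicate glass: σ_y = 34.30 MPa, ρ = 2251 kg/m³, cost = 7.860 $/kg
  magnesium alloy: M = 36.3 kN·m per $
  gray cast iron: M = 26.9 kN·m per $
  polycarbonate: M = 9.51 kN·m per $
  copper: M = 3.99 kN·m per $
  commercially pure titanium: M = 3.32 kN·m per $
  borosilicate glass: M = 1.94 kN·m per $
Highest index: magnesium alloy.

magnesium alloy, M = 36.3 kN·m per $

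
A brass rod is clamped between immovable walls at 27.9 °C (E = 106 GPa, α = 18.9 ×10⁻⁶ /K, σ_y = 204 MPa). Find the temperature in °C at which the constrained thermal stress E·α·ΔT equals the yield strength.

E·α·ΔT = 204.0 MPa ⇒ ΔT = 204.0 / (106.0×10³ × 18.9×10⁻⁶) = 101.8 K.
T = 27.9 + 101.8 = 129.7 °C.

130 °C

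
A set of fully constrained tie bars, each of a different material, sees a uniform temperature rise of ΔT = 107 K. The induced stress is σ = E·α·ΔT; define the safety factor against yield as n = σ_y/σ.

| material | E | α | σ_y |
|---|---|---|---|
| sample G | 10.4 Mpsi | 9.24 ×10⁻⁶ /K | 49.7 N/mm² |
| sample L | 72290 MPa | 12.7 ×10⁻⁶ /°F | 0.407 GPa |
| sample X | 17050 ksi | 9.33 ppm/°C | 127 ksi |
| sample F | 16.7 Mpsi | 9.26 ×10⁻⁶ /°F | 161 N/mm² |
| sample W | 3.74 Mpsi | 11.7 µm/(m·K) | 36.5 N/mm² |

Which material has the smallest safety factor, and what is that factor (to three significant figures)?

Per material, after unit conversion:
  sample G: E = 71.71, α = 9.24, σ_y = 49.70 → σ = 70.9 MPa, n = 0.701
  sample L: E = 72.29, α = 22.9, σ_y = 407.0 → σ = 177 MPa, n = 2.30
  sample X: E = 117.6, α = 9.33, σ_y = 875.6 → σ = 117 MPa, n = 7.46
  sample F: E = 115.1, α = 16.7, σ_y = 161.0 → σ = 205 MPa, n = 0.784
  sample W: E = 25.79, α = 11.7, σ_y = 36.50 → σ = 32.3 MPa, n = 1.13
Smallest n: sample G with n = 0.701.

sample G, n = 0.701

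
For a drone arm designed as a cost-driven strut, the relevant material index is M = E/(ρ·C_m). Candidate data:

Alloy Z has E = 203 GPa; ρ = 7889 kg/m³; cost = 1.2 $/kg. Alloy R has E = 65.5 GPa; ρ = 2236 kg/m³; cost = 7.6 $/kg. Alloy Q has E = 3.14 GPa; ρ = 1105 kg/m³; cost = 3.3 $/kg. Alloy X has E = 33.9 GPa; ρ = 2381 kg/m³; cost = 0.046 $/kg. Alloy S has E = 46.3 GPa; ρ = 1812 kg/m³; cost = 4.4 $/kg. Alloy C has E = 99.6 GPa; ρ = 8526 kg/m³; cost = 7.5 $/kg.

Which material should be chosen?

alloy X

Per-candidate index values:
  alloy X: M = 310 MN·m per $
  alloy Z: M = 21.4 MN·m per $
  alloy S: M = 5.81 MN·m per $
  alloy R: M = 3.85 MN·m per $
  alloy C: M = 1.56 MN·m per $
  alloy Q: M = 0.861 MN·m per $
Alloy X has the largest M.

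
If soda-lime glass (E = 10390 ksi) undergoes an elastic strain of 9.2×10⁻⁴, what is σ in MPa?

E = 10390 ksi = 71.64 GPa.
σ = E·ε = 71640 MPa × 9.2×10⁻⁴ = 65.9 MPa.

65.9 MPa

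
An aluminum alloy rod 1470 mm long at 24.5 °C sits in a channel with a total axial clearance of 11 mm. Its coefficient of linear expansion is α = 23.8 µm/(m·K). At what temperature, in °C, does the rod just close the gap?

339 °C

α·L₀·ΔT = 11.0 mm ⇒ ΔT = 11.0 / (23.8×10⁻⁶ × 1470.0) = 314.4 K.
T = 24.5 + 314.4 = 338.9 °C.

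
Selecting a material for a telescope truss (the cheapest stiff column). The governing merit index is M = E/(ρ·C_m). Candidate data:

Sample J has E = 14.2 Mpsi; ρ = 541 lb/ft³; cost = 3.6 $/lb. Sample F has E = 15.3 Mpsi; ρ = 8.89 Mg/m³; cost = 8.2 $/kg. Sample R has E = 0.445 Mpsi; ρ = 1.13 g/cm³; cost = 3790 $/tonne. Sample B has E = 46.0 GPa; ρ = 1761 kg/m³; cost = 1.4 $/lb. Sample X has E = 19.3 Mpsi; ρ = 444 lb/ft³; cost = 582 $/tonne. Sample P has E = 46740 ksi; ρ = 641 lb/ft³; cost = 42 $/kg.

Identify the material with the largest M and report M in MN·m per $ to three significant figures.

sample X, M = 32.1 MN·m per $

In SI units:
  sample J: E = 97.91 GPa, ρ = 8666 kg/m³, cost = 7.937 $/kg
  sample F: E = 105.5 GPa, ρ = 8890 kg/m³, cost = 8.200 $/kg
  sample R: E = 3.068 GPa, ρ = 1130 kg/m³, cost = 3.790 $/kg
  sample B: E = 46.00 GPa, ρ = 1761 kg/m³, cost = 3.086 $/kg
  sample X: E = 133.1 GPa, ρ = 7112 kg/m³, cost = 0.5820 $/kg
  sample P: E = 322.3 GPa, ρ = 10270 kg/m³, cost = 42.00 $/kg
  sample X: M = 32.1 MN·m per $
  sample B: M = 8.46 MN·m per $
  sample F: M = 1.45 MN·m per $
  sample J: M = 1.42 MN·m per $
  sample P: M = 0.747 MN·m per $
  sample R: M = 0.716 MN·m per $
The maximum is for sample X.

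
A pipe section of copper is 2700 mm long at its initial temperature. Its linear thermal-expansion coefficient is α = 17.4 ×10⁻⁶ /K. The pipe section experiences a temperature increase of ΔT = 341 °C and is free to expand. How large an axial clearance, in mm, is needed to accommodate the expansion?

ΔL = α·L₀·ΔT = 17.4×10⁻⁶ × 2700 mm × 341.0 K = 16.0 mm.

16.0 mm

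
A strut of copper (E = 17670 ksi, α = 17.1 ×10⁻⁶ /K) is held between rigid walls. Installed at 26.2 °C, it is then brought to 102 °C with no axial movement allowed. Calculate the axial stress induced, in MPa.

E = 17670 ksi = 121.8 GPa.
ΔT = 75.80 K. Constrained thermal stress σ = E·α·ΔT = 121.8×10³ MPa × 17.1×10⁻⁶ × 75.80 = 158 MPa (compressive).

158 MPa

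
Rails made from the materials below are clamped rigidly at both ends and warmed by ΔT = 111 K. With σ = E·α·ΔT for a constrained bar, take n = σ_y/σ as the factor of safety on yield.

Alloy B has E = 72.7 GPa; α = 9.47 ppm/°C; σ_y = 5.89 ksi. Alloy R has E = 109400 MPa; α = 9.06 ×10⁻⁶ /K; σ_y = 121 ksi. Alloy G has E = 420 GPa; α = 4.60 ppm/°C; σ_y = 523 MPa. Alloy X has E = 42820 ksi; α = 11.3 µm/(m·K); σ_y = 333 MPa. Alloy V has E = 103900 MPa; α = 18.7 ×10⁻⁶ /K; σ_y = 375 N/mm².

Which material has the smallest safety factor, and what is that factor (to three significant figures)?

With everything in SI (GPa, ×10⁻⁶/K, MPa):
  alloy B: E = 72.70, α = 9.47, σ_y = 40.61 → σ = 76.4 MPa, n = 0.531
  alloy R: E = 109.4, α = 9.06, σ_y = 834.3 → σ = 110 MPa, n = 7.58
  alloy G: E = 420.0, α = 4.60, σ_y = 523.0 → σ = 214 MPa, n = 2.44
  alloy X: E = 295.2, α = 11.3, σ_y = 333.0 → σ = 370 MPa, n = 0.899
  alloy V: E = 103.9, α = 18.7, σ_y = 375.0 → σ = 216 MPa, n = 1.74
Alloy B has the lowest safety factor, n = 0.531.

alloy B, n = 0.531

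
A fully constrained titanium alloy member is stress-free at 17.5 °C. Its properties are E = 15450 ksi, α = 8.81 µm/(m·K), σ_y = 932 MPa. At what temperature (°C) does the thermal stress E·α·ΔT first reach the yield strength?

E = 15450 ksi = 106.5 GPa.
E·α·ΔT = 932.0 MPa ⇒ ΔT = 932.0 / (106.5×10³ × 8.81×10⁻⁶) = 993.1 K.
T = 17.5 + 993.1 = 1011 °C.

1010 °C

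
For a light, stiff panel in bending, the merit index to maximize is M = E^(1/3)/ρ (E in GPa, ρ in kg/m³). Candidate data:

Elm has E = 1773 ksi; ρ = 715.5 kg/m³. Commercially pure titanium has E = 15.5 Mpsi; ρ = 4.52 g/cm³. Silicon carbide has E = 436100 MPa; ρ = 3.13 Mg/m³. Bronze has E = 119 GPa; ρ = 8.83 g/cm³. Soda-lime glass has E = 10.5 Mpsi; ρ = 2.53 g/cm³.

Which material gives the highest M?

After converting to SI:
  elm: E = 12.22 GPa, ρ = 715.5 kg/m³
  commercially pure titanium: E = 106.9 GPa, ρ = 4520 kg/m³
  silicon carbide: E = 436.1 GPa, ρ = 3130 kg/m³
  bronze: E = 119.0 GPa, ρ = 8830 kg/m³
  soda-lime glass: E = 72.39 GPa, ρ = 2530 kg/m³
  elm: M = 3.22×10⁻³
  silicon carbide: M = 2.42×10⁻³
  soda-lime glass: M = 1.65×10⁻³
  commercially pure titanium: M = 1.05×10⁻³
  bronze: M = 0.557×10⁻³
Highest index: elm.

elm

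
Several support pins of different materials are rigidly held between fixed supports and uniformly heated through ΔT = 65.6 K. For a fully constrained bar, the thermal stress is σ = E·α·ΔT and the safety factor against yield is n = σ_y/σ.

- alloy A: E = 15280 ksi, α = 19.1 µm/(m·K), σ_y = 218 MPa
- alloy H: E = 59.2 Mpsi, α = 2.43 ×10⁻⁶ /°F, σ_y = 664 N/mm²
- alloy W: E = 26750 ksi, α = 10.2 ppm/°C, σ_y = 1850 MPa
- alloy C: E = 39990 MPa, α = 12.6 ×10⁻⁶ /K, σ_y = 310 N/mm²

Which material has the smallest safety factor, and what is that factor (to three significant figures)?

alloy A, n = 1.65

With everything in SI (GPa, ×10⁻⁶/K, MPa):
  alloy A: E = 105.4, α = 19.1, σ_y = 218.0 → σ = 132 MPa, n = 1.65
  alloy H: E = 408.2, α = 4.37, σ_y = 664.0 → σ = 117 MPa, n = 5.67
  alloy W: E = 184.4, α = 10.2, σ_y = 1850 → σ = 123 MPa, n = 15.0
  alloy C: E = 39.99, α = 12.6, σ_y = 310.0 → σ = 33.1 MPa, n = 9.38
Alloy A has the lowest safety factor, n = 1.65.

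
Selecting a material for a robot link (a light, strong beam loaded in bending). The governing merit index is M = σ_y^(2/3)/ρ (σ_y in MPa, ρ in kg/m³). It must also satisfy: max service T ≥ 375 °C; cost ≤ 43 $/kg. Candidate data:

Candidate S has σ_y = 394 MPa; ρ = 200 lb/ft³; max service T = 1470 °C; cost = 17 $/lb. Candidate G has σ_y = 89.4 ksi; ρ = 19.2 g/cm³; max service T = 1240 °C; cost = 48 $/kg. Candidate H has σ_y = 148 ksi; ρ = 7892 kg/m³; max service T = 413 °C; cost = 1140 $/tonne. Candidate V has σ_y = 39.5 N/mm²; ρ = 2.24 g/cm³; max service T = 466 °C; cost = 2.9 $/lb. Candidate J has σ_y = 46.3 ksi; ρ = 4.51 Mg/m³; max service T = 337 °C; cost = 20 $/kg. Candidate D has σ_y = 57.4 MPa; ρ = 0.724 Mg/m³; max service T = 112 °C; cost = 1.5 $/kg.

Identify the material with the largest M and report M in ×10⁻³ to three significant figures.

Screen on constraints: max service T ≥ 375 °C; cost ≤ 43 $/kg. Survivors: candidate S, candidate H, candidate V.
In SI units:
  candidate S: σ_y = 394.0 MPa, ρ = 3204 kg/m³
  candidate H: σ_y = 1020 MPa, ρ = 7892 kg/m³
  candidate V: σ_y = 39.50 MPa, ρ = 2240 kg/m³
  candidate S: M = 16.8×10⁻³
  candidate H: M = 12.8×10⁻³
  candidate V: M = 5.18×10⁻³
Candidate S has the largest M.

candidate S, M = 16.8×10⁻³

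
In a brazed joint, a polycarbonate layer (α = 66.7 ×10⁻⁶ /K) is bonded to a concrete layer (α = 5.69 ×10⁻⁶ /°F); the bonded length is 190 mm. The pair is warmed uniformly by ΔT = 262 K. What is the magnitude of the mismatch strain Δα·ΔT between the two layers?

concrete: α = 5.69×10⁻⁶/°F × 9/5 = 10.2×10⁻⁶/K.
Δα = |66.7 − 10.2|×10⁻⁶/K = 56.5×10⁻⁶/K.
Mismatch strain = Δα·ΔT = 56.5×10⁻⁶ × 262.0 = 0.0148.

0.0148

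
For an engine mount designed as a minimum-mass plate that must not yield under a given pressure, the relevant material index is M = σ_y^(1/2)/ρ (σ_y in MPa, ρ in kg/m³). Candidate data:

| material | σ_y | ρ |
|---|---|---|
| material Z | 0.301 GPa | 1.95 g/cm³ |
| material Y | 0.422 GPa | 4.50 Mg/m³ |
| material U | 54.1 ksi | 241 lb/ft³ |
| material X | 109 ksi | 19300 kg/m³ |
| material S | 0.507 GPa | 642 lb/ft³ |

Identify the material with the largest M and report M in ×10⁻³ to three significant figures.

material Z, M = 8.90×10⁻³

Normalizing units and computing the index:
  material Z: σ_y = 301.0 MPa, ρ = 1950 kg/m³
  material Y: σ_y = 422.0 MPa, ρ = 4500 kg/m³
  material U: σ_y = 373.0 MPa, ρ = 3860 kg/m³
  material X: σ_y = 751.5 MPa, ρ = 19300 kg/m³
  material S: σ_y = 507.0 MPa, ρ = 10280 kg/m³
  material Z: M = 8.90×10⁻³
  material U: M = 5.00×10⁻³
  material Y: M = 4.57×10⁻³
  material S: M = 2.19×10⁻³
  material X: M = 1.42×10⁻³
The maximum is for material Z.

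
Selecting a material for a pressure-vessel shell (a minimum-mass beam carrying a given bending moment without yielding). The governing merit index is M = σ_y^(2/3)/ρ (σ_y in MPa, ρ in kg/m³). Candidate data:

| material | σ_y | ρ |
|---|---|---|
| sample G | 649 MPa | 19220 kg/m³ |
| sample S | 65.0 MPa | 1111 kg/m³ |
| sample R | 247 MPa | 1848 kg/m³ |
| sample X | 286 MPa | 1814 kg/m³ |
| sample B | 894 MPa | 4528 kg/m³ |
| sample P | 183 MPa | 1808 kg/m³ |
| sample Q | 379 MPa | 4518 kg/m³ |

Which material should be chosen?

sample X

Evaluate M for each candidate:
  sample X: M = 23.9×10⁻³
  sample R: M = 21.3×10⁻³
  sample B: M = 20.5×10⁻³
  sample P: M = 17.8×10⁻³
  sample S: M = 14.6×10⁻³
  sample Q: M = 11.6×10⁻³
  sample G: M = 3.90×10⁻³
Sample X ranks first.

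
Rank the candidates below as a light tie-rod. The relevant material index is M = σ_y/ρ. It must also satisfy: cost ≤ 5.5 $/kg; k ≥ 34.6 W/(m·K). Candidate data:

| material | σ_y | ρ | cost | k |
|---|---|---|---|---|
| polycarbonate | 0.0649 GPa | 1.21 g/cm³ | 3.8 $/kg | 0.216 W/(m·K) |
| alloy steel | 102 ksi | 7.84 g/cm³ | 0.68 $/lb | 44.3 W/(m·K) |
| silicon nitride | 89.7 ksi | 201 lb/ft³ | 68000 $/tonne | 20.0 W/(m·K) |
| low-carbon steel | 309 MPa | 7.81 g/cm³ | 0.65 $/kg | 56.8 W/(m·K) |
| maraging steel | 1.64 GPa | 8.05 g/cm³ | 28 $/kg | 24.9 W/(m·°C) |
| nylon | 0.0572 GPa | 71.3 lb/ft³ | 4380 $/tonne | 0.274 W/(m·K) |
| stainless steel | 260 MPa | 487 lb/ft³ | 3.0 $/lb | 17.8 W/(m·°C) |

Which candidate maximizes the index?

Screen on constraints: cost ≤ 5.5 $/kg; k ≥ 34.6 W/(m·K). Survivors: alloy steel, low-carbon steel.
After converting to SI:
  alloy steel: σ_y = 703.3 MPa, ρ = 7840 kg/m³
  low-carbon steel: σ_y = 309.0 MPa, ρ = 7810 kg/m³
  alloy steel: M = 89.7 kN·m/kg
  low-carbon steel: M = 39.6 kN·m/kg
Alloy steel ranks first.

alloy steel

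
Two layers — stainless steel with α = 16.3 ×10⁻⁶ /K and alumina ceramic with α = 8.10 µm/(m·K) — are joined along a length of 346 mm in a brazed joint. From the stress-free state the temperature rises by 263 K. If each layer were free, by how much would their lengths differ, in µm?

Δα = |16.3 − 8.10|×10⁻⁶/K = 8.20×10⁻⁶/K.
ΔL_mismatch = Δα·L·ΔT = 8.20×10⁻⁶ × 346.0 mm × 263.0 K = 746 µm.

746 µm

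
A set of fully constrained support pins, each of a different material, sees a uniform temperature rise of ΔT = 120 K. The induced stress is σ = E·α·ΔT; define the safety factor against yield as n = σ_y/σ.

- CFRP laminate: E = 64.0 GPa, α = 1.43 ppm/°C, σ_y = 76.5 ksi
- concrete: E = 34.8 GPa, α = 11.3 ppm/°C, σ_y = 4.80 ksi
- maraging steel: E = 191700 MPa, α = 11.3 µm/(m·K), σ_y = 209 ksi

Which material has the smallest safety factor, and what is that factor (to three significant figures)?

Per material, after unit conversion:
  CFRP laminate: E = 64.00, α = 1.43, σ_y = 527.4 → σ = 11.0 MPa, n = 48.0
  concrete: E = 34.80, α = 11.3, σ_y = 33.09 → σ = 47.2 MPa, n = 0.701
  maraging steel: E = 191.7, α = 11.3, σ_y = 1441 → σ = 260 MPa, n = 5.54
Smallest n: concrete with n = 0.701.

concrete, n = 0.701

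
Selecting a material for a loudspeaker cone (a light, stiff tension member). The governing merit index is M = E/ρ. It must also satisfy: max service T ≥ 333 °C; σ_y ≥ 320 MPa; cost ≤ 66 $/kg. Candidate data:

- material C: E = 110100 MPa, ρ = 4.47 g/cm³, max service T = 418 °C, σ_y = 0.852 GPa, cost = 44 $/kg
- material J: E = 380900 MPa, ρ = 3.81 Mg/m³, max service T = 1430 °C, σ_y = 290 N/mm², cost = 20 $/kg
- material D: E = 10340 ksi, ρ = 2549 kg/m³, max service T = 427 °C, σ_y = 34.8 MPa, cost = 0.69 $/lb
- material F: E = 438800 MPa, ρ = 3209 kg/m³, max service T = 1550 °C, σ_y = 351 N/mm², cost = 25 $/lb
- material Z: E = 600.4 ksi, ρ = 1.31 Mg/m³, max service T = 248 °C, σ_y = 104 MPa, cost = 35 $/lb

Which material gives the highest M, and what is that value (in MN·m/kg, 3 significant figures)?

Screen on constraints: max service T ≥ 333 °C; σ_y ≥ 320 MPa; cost ≤ 66 $/kg. Survivors: material C, material F.
Convert each candidate to consistent units, then evaluate M:
  material C: E = 110.1 GPa, ρ = 4470 kg/m³
  material F: E = 438.8 GPa, ρ = 3209 kg/m³
  material F: M = 137 MN·m/kg
  material C: M = 24.6 MN·m/kg
Highest index: material F.

material F, M = 137 MN·m/kg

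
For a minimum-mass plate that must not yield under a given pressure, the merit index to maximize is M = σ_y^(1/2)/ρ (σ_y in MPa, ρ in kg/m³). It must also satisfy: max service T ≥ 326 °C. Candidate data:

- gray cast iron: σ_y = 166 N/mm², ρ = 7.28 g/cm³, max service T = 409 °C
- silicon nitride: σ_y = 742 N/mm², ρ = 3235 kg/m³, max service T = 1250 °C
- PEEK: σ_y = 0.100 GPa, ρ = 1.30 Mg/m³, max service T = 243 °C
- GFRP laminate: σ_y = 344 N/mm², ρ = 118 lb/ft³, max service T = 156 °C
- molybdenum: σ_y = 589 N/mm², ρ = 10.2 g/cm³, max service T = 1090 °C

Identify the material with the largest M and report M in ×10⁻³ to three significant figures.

silicon nitride, M = 8.42×10⁻³

Screen on constraints: max service T ≥ 326 °C. Survivors: gray cast iron, silicon nitride, molybdenum.
In SI units:
  gray cast iron: σ_y = 166.0 MPa, ρ = 7280 kg/m³
  silicon nitride: σ_y = 742.0 MPa, ρ = 3235 kg/m³
  molybdenum: σ_y = 589.0 MPa, ρ = 10200 kg/m³
  silicon nitride: M = 8.42×10⁻³
  molybdenum: M = 2.38×10⁻³
  gray cast iron: M = 1.77×10⁻³
Highest index: silicon nitride.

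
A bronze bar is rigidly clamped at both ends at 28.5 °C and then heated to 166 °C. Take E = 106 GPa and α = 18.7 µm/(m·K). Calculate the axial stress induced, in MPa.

273 MPa

ΔT = 137.5 K. Constrained thermal stress σ = E·α·ΔT = 106.0×10³ MPa × 18.7×10⁻⁶ × 137.5 = 273 MPa (compressive).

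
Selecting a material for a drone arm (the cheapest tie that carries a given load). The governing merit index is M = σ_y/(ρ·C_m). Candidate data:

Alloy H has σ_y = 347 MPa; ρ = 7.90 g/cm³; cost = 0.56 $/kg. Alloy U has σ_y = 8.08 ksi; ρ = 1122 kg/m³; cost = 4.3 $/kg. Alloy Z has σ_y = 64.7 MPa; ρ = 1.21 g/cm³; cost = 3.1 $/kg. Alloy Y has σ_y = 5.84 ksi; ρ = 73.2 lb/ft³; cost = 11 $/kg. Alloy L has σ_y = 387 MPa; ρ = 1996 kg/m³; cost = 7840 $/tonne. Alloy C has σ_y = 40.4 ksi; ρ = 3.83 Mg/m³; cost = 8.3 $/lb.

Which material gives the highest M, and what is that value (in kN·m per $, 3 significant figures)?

Putting every candidate on a common basis:
  alloy H: σ_y = 347.0 MPa, ρ = 7900 kg/m³, cost = 0.5600 $/kg
  alloy U: σ_y = 55.71 MPa, ρ = 1122 kg/m³, cost = 4.300 $/kg
  alloy Z: σ_y = 64.70 MPa, ρ = 1210 kg/m³, cost = 3.100 $/kg
  alloy Y: σ_y = 40.27 MPa, ρ = 1173 kg/m³, cost = 11.00 $/kg
  alloy L: σ_y = 387.0 MPa, ρ = 1996 kg/m³, cost = 7.840 $/kg
  alloy C: σ_y = 278.5 MPa, ρ = 3830 kg/m³, cost = 18.30 $/kg
  alloy H: M = 78.4 kN·m per $
  alloy L: M = 24.7 kN·m per $
  alloy Z: M = 17.2 kN·m per $
  alloy U: M = 11.5 kN·m per $
  alloy C: M = 3.97 kN·m per $
  alloy Y: M = 3.12 kN·m per $
The maximum is for alloy H.

alloy H, M = 78.4 kN·m per $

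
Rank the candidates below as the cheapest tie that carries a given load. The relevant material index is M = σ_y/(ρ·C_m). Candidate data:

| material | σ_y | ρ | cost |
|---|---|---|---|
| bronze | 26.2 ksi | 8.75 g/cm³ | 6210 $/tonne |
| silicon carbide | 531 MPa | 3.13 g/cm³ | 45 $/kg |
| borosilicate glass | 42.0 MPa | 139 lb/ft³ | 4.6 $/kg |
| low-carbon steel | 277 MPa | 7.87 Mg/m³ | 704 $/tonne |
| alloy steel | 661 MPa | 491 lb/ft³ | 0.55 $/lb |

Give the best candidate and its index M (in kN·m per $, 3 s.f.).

After converting to SI:
  bronze: σ_y = 180.6 MPa, ρ = 8750 kg/m³, cost = 6.210 $/kg
  silicon carbide: σ_y = 531.0 MPa, ρ = 3130 kg/m³, cost = 45.00 $/kg
  borosilicate glass: σ_y = 42.00 MPa, ρ = 2227 kg/m³, cost = 4.600 $/kg
  low-carbon steel: σ_y = 277.0 MPa, ρ = 7870 kg/m³, cost = 0.7040 $/kg
  alloy steel: σ_y = 661.0 MPa, ρ = 7865 kg/m³, cost = 1.213 $/kg
  alloy steel: M = 69.3 kN·m per $
  low-carbon steel: M = 50.0 kN·m per $
  borosilicate glass: M = 4.10 kN·m per $
  silicon carbide: M = 3.77 kN·m per $
  bronze: M = 3.32 kN·m per $
Alloy steel has the largest M.

alloy steel, M = 69.3 kN·m per $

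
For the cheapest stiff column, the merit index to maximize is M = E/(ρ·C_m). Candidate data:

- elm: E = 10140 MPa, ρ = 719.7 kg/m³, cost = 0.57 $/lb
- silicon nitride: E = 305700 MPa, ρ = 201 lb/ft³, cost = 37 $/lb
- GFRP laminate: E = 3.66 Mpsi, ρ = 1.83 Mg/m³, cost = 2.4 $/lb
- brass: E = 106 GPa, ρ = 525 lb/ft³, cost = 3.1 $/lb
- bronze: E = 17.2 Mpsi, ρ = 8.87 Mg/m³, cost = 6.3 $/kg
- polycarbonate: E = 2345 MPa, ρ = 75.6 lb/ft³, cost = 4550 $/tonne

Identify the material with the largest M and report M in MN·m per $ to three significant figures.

elm, M = 11.2 MN·m per $

In SI units:
  elm: E = 10.14 GPa, ρ = 719.7 kg/m³, cost = 1.257 $/kg
  silicon nitride: E = 305.7 GPa, ρ = 3220 kg/m³, cost = 81.57 $/kg
  GFRP laminate: E = 25.23 GPa, ρ = 1830 kg/m³, cost = 5.291 $/kg
  brass: E = 106.0 GPa, ρ = 8410 kg/m³, cost = 6.834 $/kg
  bronze: E = 118.6 GPa, ρ = 8870 kg/m³, cost = 6.300 $/kg
  polycarbonate: E = 2.345 GPa, ρ = 1211 kg/m³, cost = 4.550 $/kg
  elm: M = 11.2 MN·m per $
  GFRP laminate: M = 2.61 MN·m per $
  bronze: M = 2.12 MN·m per $
  brass: M = 1.84 MN·m per $
  silicon nitride: M = 1.16 MN·m per $
  polycarbonate: M = 0.426 MN·m per $
The maximum is for elm.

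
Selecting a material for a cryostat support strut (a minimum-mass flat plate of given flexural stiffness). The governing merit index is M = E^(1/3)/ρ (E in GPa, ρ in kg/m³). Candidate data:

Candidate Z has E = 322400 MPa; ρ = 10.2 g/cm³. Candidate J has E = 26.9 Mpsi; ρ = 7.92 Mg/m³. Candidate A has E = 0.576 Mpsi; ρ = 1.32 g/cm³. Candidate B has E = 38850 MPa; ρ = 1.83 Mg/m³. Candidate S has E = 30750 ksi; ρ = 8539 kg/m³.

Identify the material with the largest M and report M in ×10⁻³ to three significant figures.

After converting to SI:
  candidate Z: E = 322.4 GPa, ρ = 10200 kg/m³
  candidate J: E = 185.5 GPa, ρ = 7920 kg/m³
  candidate A: E = 3.971 GPa, ρ = 1320 kg/m³
  candidate B: E = 38.85 GPa, ρ = 1830 kg/m³
  candidate S: E = 212.0 GPa, ρ = 8539 kg/m³
  candidate B: M = 1.85×10⁻³
  candidate A: M = 1.20×10⁻³
  candidate J: M = 0.720×10⁻³
  candidate S: M = 0.698×10⁻³
  candidate Z: M = 0.672×10⁻³
The maximum is for candidate B.

candidate B, M = 1.85×10⁻³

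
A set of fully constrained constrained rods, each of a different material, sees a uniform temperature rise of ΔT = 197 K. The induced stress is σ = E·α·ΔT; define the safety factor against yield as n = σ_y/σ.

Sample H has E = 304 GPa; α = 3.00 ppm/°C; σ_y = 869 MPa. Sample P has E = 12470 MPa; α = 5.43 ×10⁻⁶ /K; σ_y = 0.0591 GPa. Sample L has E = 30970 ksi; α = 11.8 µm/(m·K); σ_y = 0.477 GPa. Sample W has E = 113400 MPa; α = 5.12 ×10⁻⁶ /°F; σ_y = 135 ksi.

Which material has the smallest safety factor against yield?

sample L

Converting E to GPa, α to ×10⁻⁶/K, σ_y to MPa, then σ and n for each:
  sample H: E = 304.0, α = 3.00, σ_y = 869.0 → σ = 180 MPa, n = 4.84
  sample P: E = 12.47, α = 5.43, σ_y = 59.10 → σ = 13.3 MPa, n = 4.43
  sample L: E = 213.5, α = 11.8, σ_y = 477.0 → σ = 496 MPa, n = 0.961
  sample W: E = 113.4, α = 9.22, σ_y = 930.8 → σ = 206 MPa, n = 4.52
Sample L has the lowest safety factor, n = 0.961.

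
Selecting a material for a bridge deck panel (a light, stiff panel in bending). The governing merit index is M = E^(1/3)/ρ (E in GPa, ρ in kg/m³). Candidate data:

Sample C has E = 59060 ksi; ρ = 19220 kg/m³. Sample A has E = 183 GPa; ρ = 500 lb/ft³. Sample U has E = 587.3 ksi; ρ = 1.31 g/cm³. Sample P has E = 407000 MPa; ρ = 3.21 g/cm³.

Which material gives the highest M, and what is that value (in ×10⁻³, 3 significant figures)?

sample P, M = 2.31×10⁻³

Normalizing units and computing the index:
  sample C: E = 407.2 GPa, ρ = 19220 kg/m³
  sample A: E = 183.0 GPa, ρ = 8009 kg/m³
  sample U: E = 4.049 GPa, ρ = 1310 kg/m³
  sample P: E = 407.0 GPa, ρ = 3210 kg/m³
  sample P: M = 2.31×10⁻³
  sample U: M = 1.22×10⁻³
  sample A: M = 0.709×10⁻³
  sample C: M = 0.386×10⁻³
Sample P has the largest M.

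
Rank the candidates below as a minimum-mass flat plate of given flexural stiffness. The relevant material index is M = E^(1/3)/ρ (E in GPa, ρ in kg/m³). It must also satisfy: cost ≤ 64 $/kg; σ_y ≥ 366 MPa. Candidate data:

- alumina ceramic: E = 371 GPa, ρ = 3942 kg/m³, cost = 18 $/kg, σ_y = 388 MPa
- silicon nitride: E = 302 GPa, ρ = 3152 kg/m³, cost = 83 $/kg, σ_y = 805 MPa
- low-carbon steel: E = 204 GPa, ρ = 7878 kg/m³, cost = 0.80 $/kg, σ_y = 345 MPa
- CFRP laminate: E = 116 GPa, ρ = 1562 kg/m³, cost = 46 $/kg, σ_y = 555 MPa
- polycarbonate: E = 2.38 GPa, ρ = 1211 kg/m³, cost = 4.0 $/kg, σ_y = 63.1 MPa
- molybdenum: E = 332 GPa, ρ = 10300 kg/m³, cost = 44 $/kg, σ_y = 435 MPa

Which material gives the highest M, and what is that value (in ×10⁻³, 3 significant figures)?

Screen on constraints: cost ≤ 64 $/kg; σ_y ≥ 366 MPa. Survivors: alumina ceramic, CFRP laminate, molybdenum.
Computing M directly (units already consistent):
  CFRP laminate: M = 3.12×10⁻³
  alumina ceramic: M = 1.82×10⁻³
  molybdenum: M = 0.672×10⁻³
CFRP laminate has the largest M.

CFRP laminate, M = 3.12×10⁻³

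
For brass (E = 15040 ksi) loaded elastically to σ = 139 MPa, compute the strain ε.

1.34×10⁻³

E = 15040 ksi = 103.7 GPa = 103700 MPa.
ε = σ/E = 139 / 103700 = 1.34×10⁻³.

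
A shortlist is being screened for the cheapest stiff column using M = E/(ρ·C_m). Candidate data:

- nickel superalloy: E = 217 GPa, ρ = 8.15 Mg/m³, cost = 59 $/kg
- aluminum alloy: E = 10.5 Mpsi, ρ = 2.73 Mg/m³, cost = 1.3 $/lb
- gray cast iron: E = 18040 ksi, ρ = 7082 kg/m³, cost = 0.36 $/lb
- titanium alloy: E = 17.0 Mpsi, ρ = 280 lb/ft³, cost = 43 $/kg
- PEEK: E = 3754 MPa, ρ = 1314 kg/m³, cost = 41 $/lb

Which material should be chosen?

gray cast iron

Putting every candidate on a common basis:
  nickel superalloy: E = 217.0 GPa, ρ = 8150 kg/m³, cost = 59.00 $/kg
  aluminum alloy: E = 72.39 GPa, ρ = 2730 kg/m³, cost = 2.866 $/kg
  gray cast iron: E = 124.4 GPa, ρ = 7082 kg/m³, cost = 0.7937 $/kg
  titanium alloy: E = 117.2 GPa, ρ = 4485 kg/m³, cost = 43.00 $/kg
  PEEK: E = 3.754 GPa, ρ = 1314 kg/m³, cost = 90.39 $/kg
  gray cast iron: M = 22.1 MN·m per $
  aluminum alloy: M = 9.25 MN·m per $
  titanium alloy: M = 0.608 MN·m per $
  nickel superalloy: M = 0.451 MN·m per $
  PEEK: M = 0.0316 MN·m per $
Gray cast iron has the largest M.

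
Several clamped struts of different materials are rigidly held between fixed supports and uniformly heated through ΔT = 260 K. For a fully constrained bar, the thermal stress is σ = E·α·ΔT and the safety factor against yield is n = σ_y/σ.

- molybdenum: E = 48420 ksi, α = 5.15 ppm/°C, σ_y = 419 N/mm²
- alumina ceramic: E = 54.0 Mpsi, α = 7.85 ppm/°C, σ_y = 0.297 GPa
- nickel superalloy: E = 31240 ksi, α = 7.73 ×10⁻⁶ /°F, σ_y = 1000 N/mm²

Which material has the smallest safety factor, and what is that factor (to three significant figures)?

alumina ceramic, n = 0.391

Converting E to GPa, α to ×10⁻⁶/K, σ_y to MPa, then σ and n for each:
  molybdenum: E = 333.8, α = 5.15, σ_y = 419.0 → σ = 447 MPa, n = 0.937
  alumina ceramic: E = 372.3, α = 7.85, σ_y = 297.0 → σ = 760 MPa, n = 0.391
  nickel superalloy: E = 215.4, α = 13.9, σ_y = 1000 → σ = 779 MPa, n = 1.28
Alumina ceramic has the lowest safety factor, n = 0.391.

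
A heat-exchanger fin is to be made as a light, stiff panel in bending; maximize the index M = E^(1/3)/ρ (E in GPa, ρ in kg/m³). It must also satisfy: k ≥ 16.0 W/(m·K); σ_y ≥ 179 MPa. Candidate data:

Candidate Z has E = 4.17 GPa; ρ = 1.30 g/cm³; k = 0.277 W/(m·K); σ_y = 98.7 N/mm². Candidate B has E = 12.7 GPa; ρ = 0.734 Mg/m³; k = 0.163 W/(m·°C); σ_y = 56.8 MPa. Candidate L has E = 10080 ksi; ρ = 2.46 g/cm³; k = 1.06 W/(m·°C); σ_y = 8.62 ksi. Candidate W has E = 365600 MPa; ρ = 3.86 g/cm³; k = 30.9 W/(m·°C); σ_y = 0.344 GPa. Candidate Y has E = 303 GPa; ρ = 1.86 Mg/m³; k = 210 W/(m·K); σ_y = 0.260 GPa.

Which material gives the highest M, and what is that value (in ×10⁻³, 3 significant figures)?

Screen on constraints: k ≥ 16.0 W/(m·K); σ_y ≥ 179 MPa. Survivors: candidate W, candidate Y.
Putting every candidate on a common basis:
  candidate W: E = 365.6 GPa, ρ = 3860 kg/m³
  candidate Y: E = 303.0 GPa, ρ = 1860 kg/m³
  candidate Y: M = 3.61×10⁻³
  candidate W: M = 1.85×10⁻³
The maximum is for candidate Y.

candidate Y, M = 3.61×10⁻³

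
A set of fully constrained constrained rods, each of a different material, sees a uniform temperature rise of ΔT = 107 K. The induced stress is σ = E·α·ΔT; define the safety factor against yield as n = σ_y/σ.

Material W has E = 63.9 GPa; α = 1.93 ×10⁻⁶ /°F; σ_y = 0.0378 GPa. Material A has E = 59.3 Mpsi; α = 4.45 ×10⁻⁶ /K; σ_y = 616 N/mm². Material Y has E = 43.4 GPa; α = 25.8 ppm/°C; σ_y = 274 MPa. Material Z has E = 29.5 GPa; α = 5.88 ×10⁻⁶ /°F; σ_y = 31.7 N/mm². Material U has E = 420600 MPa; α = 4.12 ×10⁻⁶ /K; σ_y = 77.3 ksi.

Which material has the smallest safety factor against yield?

In consistent units (E in GPa, α in ×10⁻⁶/K, σ_y in MPa):
  material W: E = 63.90, α = 3.47, σ_y = 37.80 → σ = 23.8 MPa, n = 1.59
  material A: E = 408.9, α = 4.45, σ_y = 616.0 → σ = 195 MPa, n = 3.16
  material Y: E = 43.40, α = 25.8, σ_y = 274.0 → σ = 120 MPa, n = 2.29
  material Z: E = 29.50, α = 10.6, σ_y = 31.70 → σ = 33.4 MPa, n = 0.949
  material U: E = 420.6, α = 4.12, σ_y = 533.0 → σ = 185 MPa, n = 2.87
Material Z has the lowest safety factor, n = 0.949.

material Z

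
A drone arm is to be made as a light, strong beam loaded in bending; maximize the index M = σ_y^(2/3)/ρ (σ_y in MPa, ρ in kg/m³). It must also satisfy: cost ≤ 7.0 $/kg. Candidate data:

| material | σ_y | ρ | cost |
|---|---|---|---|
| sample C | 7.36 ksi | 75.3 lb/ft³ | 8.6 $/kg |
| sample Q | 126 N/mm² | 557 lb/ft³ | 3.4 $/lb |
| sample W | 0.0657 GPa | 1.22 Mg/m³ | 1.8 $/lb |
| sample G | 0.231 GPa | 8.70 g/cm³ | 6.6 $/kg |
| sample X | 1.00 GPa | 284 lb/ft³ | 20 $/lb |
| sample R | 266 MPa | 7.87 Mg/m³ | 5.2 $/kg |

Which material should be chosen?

sample W

Screen on constraints: cost ≤ 7.0 $/kg. Survivors: sample W, sample G, sample R.
Normalizing units and computing the index:
  sample W: σ_y = 65.70 MPa, ρ = 1220 kg/m³
  sample G: σ_y = 231.0 MPa, ρ = 8700 kg/m³
  sample R: σ_y = 266.0 MPa, ρ = 7870 kg/m³
  sample W: M = 13.3×10⁻³
  sample R: M = 5.26×10⁻³
  sample G: M = 4.33×10⁻³
Sample W ranks first.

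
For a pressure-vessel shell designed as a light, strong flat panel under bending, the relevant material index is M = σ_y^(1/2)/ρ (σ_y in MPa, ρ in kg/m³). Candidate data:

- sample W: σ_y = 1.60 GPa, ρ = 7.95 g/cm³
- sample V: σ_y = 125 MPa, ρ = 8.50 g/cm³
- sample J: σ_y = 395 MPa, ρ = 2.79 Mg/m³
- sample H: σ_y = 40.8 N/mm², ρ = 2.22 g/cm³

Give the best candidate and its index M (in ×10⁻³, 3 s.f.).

sample J, M = 7.12×10⁻³

Normalizing units and computing the index:
  sample W: σ_y = 1600 MPa, ρ = 7950 kg/m³
  sample V: σ_y = 125.0 MPa, ρ = 8500 kg/m³
  sample J: σ_y = 395.0 MPa, ρ = 2790 kg/m³
  sample H: σ_y = 40.80 MPa, ρ = 2220 kg/m³
  sample J: M = 7.12×10⁻³
  sample W: M = 5.03×10⁻³
  sample H: M = 2.88×10⁻³
  sample V: M = 1.32×10⁻³
Sample J ranks first.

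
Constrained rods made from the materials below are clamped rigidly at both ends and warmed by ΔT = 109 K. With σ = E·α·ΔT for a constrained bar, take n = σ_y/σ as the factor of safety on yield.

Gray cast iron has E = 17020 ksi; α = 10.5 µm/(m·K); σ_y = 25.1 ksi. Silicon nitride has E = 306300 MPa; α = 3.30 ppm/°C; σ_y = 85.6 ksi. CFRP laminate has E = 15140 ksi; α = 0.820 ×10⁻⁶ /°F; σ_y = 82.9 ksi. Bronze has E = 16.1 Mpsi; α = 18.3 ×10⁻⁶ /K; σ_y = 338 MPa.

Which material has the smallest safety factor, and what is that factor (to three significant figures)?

Per material, after unit conversion:
  gray cast iron: E = 117.3, α = 10.5, σ_y = 173.1 → σ = 134 MPa, n = 1.29
  silicon nitride: E = 306.3, α = 3.30, σ_y = 590.2 → σ = 110 MPa, n = 5.36
  CFRP laminate: E = 104.4, α = 1.48, σ_y = 571.6 → σ = 16.8 MPa, n = 34.0
  bronze: E = 111.0, α = 18.3, σ_y = 338.0 → σ = 221 MPa, n = 1.53
The minimum is gray cast iron at n = 1.29.

gray cast iron, n = 1.29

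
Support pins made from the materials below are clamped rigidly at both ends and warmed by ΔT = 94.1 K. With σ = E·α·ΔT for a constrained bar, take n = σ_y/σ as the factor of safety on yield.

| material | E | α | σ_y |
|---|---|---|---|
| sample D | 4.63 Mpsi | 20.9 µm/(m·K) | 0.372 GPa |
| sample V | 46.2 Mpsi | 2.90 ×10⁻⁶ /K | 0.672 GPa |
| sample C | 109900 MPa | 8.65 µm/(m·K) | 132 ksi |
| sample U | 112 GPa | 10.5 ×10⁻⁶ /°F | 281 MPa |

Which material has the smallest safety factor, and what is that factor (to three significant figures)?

Per material, after unit conversion:
  sample D: E = 31.92, α = 20.9, σ_y = 372.0 → σ = 62.8 MPa, n = 5.93
  sample V: E = 318.5, α = 2.90, σ_y = 672.0 → σ = 86.9 MPa, n = 7.73
  sample C: E = 109.9, α = 8.65, σ_y = 910.1 → σ = 89.5 MPa, n = 10.2
  sample U: E = 112.0, α = 18.9, σ_y = 281.0 → σ = 199 MPa, n = 1.41
The minimum is sample U at n = 1.41.

sample U, n = 1.41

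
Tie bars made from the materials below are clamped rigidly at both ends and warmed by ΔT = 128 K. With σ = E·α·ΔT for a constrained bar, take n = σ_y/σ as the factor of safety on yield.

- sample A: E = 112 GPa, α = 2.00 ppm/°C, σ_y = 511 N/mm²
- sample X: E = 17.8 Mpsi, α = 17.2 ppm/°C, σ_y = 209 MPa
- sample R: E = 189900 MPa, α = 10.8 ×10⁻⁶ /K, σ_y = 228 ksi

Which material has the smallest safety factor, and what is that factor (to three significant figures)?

sample X, n = 0.774

Per material, after unit conversion:
  sample A: E = 112.0, α = 2.00, σ_y = 511.0 → σ = 28.7 MPa, n = 17.8
  sample X: E = 122.7, α = 17.2, σ_y = 209.0 → σ = 270 MPa, n = 0.774
  sample R: E = 189.9, α = 10.8, σ_y = 1572 → σ = 263 MPa, n = 5.99
Sample X has the lowest safety factor, n = 0.774.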